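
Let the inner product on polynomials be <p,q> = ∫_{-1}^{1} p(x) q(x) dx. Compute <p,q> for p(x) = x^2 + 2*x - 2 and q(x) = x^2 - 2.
<p,q> = 86/15

Expand the product: p(x)·q(x) = x^4 + 2*x^3 - 4*x^2 - 4*x + 4.
∫_{-1}^{1} of each monomial x^k gives [2/(k+1) if k even, 0 if k odd]. Integrating term-by-term (or equivalently evaluating the antiderivative F(x) = x^5/5 + x^4/2 - 4*x^3/3 - 2*x^2 + 4*x at the endpoints):
  F(1) − F(−1) = 41/30 − (-131/30) = 86/15.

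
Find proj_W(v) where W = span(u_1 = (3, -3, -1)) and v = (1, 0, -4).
proj_W(v) = (21/19, -21/19, -7/19)

Set up U = [u_1 | ... | u_1] ∈ R^(3×1). The projector onto W = col(U) is P = U (U^T U)^(-1) U^T.
Compute U^T U =
  [19],
and U^T v = (7).
Solve U^T U · c = U^T v for the coefficients: c = (7/19). The projection is proj_W(v) = U c.
Check: (v - proj_W(v)) · u_1 = 0  (should be 0).
Result: proj_W(v) = (21/19, -21/19, -7/19).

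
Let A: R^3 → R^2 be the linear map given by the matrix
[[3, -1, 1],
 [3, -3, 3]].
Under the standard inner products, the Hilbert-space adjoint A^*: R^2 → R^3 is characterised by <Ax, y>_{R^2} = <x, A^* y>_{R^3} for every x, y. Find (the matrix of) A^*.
A^* = A^T =
[[3, 3],
 [-1, -3],
 [1, 3]]

For real matrices with standard dot products, the defining identity <Ax, y> = <x, A^* y> gives (Ax)^T y = x^T (A^*) y, i.e. x^T A^T y = x^T (A^*) y. Since this holds for all x, y, we must have A^* = A^T. Therefore
A^* =
[[3, 3],
 [-1, -3],
 [1, 3]].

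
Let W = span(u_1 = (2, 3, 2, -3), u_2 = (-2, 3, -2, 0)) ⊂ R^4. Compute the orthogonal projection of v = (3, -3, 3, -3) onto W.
proj_W(v) = (174/49, -111/49, 174/49, -75/49)

Set up U = [u_1 | ... | u_2] ∈ R^(4×2). The projector onto W = col(U) is P = U (U^T U)^(-1) U^T.
Compute U^T U =
  [26, 1]
  [1, 17],
and U^T v = (12, -21).
Solve U^T U · c = U^T v for the coefficients: c = (25/49, -62/49). The projection is proj_W(v) = U c.
Check: (v - proj_W(v)) · u_1 = 0  (should be 0).
Check: (v - proj_W(v)) · u_2 = 0  (should be 0).
Result: proj_W(v) = (174/49, -111/49, 174/49, -75/49).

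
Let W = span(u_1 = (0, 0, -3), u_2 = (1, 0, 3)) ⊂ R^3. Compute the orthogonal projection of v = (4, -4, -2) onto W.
proj_W(v) = (4, 0, -2)

Set up U = [u_1 | ... | u_2] ∈ R^(3×2). The projector onto W = col(U) is P = U (U^T U)^(-1) U^T.
Compute U^T U =
  [9, -9]
  [-9, 10],
and U^T v = (6, -2).
Solve U^T U · c = U^T v for the coefficients: c = (14/3, 4). The projection is proj_W(v) = U c.
Check: (v - proj_W(v)) · u_1 = 0  (should be 0).
Check: (v - proj_W(v)) · u_2 = 0  (should be 0).
Result: proj_W(v) = (4, 0, -2).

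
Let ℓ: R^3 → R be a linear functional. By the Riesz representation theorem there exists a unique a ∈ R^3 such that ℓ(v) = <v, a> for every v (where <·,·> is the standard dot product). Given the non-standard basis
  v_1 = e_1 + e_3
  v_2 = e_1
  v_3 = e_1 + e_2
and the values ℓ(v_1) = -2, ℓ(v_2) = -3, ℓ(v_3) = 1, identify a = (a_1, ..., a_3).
a = (-3, 4, 1)

Write a = (a_1, ..., a_3) in the standard basis. For each basis vector v_i, ℓ(v_i) = <v_i, a> is a linear equation in the a_j's. Collect the n equations into a matrix system V a = ℓ, where row i of V is v_i (expressed in the standard basis). Since V is invertible (lower-triangular with 1s on the diagonal, up to permutation), solve by back-substitution:
  V =
[[1, 0, 1],
 [1, 0, 0],
 [1, 1, 0]]
  V a = (-2, -3, 1)
Solving gives a = (-3, 4, 1).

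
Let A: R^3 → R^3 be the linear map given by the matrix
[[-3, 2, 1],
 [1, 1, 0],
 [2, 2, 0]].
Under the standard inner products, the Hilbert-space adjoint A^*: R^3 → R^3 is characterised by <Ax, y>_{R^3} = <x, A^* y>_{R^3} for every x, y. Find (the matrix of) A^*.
A^* = A^T =
[[-3, 1, 2],
 [2, 1, 2],
 [1, 0, 0]]

For real matrices with standard dot products, the defining identity <Ax, y> = <x, A^* y> gives (Ax)^T y = x^T (A^*) y, i.e. x^T A^T y = x^T (A^*) y. Since this holds for all x, y, we must have A^* = A^T. Therefore
A^* =
[[-3, 1, 2],
 [2, 1, 2],
 [1, 0, 0]].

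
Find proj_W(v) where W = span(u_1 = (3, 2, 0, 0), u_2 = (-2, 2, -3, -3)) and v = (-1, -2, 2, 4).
proj_W(v) = (-59/167, -496/167, 411/167, 411/167)

Set up U = [u_1 | ... | u_2] ∈ R^(4×2). The projector onto W = col(U) is P = U (U^T U)^(-1) U^T.
Compute U^T U =
  [13, -2]
  [-2, 26],
and U^T v = (-7, -20).
Solve U^T U · c = U^T v for the coefficients: c = (-111/167, -137/167). The projection is proj_W(v) = U c.
Check: (v - proj_W(v)) · u_1 = 0  (should be 0).
Check: (v - proj_W(v)) · u_2 = 0  (should be 0).
Result: proj_W(v) = (-59/167, -496/167, 411/167, 411/167).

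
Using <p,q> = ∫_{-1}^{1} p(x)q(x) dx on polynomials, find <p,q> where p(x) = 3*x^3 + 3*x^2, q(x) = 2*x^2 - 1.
<p,q> = 2/5

Expand the product: p(x)·q(x) = 6*x^5 + 6*x^4 - 3*x^3 - 3*x^2.
∫_{-1}^{1} of each monomial x^k gives [2/(k+1) if k even, 0 if k odd]. Integrating term-by-term (or equivalently evaluating the antiderivative F(x) = x^6 + 6*x^5/5 - 3*x^4/4 - x^3 at the endpoints):
  F(1) − F(−1) = 9/20 − (1/20) = 2/5.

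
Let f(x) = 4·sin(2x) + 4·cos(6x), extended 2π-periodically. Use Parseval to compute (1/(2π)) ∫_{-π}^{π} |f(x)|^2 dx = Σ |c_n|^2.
Σ |c_n|^2 = 16

Expand |f|^2 and use orthogonality of {sin(nx), cos(mx)} on [-π, π]:
  ∫_{-π}^{π} sin(nx)^2 dx = π, ∫ cos(mx)^2 dx = π, and cross terms integrate to 0.
So ∫_{-π}^{π} f(x)^2 dx = 4^2 · π + 4^2 · π = (16 + 16)π.
Divide by 2π: (16 + 16)/2 = 16.
By Parseval, this equals Σ |c_n|^2.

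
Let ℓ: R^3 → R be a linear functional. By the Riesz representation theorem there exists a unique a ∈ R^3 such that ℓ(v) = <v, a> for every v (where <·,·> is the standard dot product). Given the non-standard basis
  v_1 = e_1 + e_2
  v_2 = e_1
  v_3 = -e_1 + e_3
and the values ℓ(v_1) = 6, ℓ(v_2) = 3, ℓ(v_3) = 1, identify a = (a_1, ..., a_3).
a = (3, 3, 4)

Write a = (a_1, ..., a_3) in the standard basis. For each basis vector v_i, ℓ(v_i) = <v_i, a> is a linear equation in the a_j's. Collect the n equations into a matrix system V a = ℓ, where row i of V is v_i (expressed in the standard basis). Since V is invertible (lower-triangular with 1s on the diagonal, up to permutation), solve by back-substitution:
  V =
[[1, 1, 0],
 [1, 0, 0],
 [-1, 0, 1]]
  V a = (6, 3, 1)
Solving gives a = (3, 3, 4).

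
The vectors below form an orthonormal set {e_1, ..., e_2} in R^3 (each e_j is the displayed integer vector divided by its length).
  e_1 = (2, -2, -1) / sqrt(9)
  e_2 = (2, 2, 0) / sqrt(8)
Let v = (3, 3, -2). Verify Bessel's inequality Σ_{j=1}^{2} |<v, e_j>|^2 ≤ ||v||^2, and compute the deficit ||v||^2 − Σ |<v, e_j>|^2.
Σ |<v, e_j>|^2 = 166/9; ||v||^2 = 22; deficit = 32/9

Write each e_j = u_j / sqrt(<u_j, u_j>) where u_j is the displayed integer vector. Then <v, e_j> = <v, u_j> / sqrt(<u_j, u_j>), so |<v, e_j>|^2 = <v, u_j>^2 / <u_j, u_j>.
Coefficients: <v, e_1> = 2/sqrt(9), <v, e_2> = 12/sqrt(8).
Square and sum: Σ |<v, e_j>|^2 = 166/9.
Compute ||v||^2 = v·v = 22.
Deficit = 22 − 166/9 = 32/9 ≥ 0, confirming Bessel's inequality. (The deficit equals ||v − Σ <v,e_j> e_j||^2, the squared distance from v to span{e_j}.)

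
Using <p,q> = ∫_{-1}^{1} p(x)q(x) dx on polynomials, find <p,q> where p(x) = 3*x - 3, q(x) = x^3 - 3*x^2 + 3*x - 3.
<p,q> = 156/5

Expand the product: p(x)·q(x) = 3*x^4 - 12*x^3 + 18*x^2 - 18*x + 9.
∫_{-1}^{1} of each monomial x^k gives [2/(k+1) if k even, 0 if k odd]. Integrating term-by-term (or equivalently evaluating the antiderivative F(x) = 3*x^5/5 - 3*x^4 + 6*x^3 - 9*x^2 + 9*x at the endpoints):
  F(1) − F(−1) = 18/5 − (-138/5) = 156/5.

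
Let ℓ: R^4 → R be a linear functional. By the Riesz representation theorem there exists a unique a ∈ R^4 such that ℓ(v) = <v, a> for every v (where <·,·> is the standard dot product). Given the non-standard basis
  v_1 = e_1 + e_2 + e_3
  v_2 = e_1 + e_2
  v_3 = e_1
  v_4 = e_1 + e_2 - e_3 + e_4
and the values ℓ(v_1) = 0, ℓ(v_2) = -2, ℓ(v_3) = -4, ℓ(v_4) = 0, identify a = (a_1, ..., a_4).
a = (-4, 2, 2, 4)

Write a = (a_1, ..., a_4) in the standard basis. For each basis vector v_i, ℓ(v_i) = <v_i, a> is a linear equation in the a_j's. Collect the n equations into a matrix system V a = ℓ, where row i of V is v_i (expressed in the standard basis). Since V is invertible (lower-triangular with 1s on the diagonal, up to permutation), solve by back-substitution:
  V =
[[1, 1, 1, 0],
 [1, 1, 0, 0],
 [1, 0, 0, 0],
 [1, 1, -1, 1]]
  V a = (0, -2, -4, 0)
Solving gives a = (-4, 2, 2, 4).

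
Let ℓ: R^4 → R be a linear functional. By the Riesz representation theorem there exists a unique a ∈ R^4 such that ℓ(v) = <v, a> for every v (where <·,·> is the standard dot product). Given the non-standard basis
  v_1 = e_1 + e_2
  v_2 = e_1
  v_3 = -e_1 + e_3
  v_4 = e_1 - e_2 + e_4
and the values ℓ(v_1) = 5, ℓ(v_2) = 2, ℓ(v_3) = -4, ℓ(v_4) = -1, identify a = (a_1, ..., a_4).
a = (2, 3, -2, 0)

Write a = (a_1, ..., a_4) in the standard basis. For each basis vector v_i, ℓ(v_i) = <v_i, a> is a linear equation in the a_j's. Collect the n equations into a matrix system V a = ℓ, where row i of V is v_i (expressed in the standard basis). Since V is invertible (lower-triangular with 1s on the diagonal, up to permutation), solve by back-substitution:
  V =
[[1, 1, 0, 0],
 [1, 0, 0, 0],
 [-1, 0, 1, 0],
 [1, -1, 0, 1]]
  V a = (5, 2, -4, -1)
Solving gives a = (2, 3, -2, 0).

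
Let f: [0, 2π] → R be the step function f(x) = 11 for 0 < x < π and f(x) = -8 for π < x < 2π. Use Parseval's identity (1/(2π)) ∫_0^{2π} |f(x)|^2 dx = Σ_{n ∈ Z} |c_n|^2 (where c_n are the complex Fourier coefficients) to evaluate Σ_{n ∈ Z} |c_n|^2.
Σ |c_n|^2 = 185/2

Parseval equates the L^2 energy of f (normalised by 1/(2π)) with the ℓ^2 sum of its Fourier coefficients: (1/(2π)) ∫_0^{2π} |f|^2 = Σ |c_n|^2.
Compute the left side: (1/(2π)) [∫_0^π 11^2 dx + ∫_π^{2π} (-8)^2 dx] = (1/(2π)) · (121π + 64π) = (121 + 64)/2 = 185/2.
So Σ_{n ∈ Z} |c_n|^2 = 185/2.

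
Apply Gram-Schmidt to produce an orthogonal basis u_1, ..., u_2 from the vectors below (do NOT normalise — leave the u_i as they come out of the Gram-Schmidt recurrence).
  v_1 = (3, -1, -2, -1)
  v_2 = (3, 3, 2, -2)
Orthogonal basis:
  u_1 = (3, -1, -2, -1)
  u_2 = (11/5, 49/15, 38/15, -26/15)

Apply the Gram-Schmidt recurrence
  u_1 = v_1
  u_i = v_i − Σ_{j<i} ((v_i · u_j) / (u_j · u_j)) · u_j.

Step by step this gives:
  u_1 = (3, -1, -2, -1)
  u_2 = (11/5, 49/15, 38/15, -26/15)

Orthogonality check:
  u_2 · u_1 = 0 (should be 0)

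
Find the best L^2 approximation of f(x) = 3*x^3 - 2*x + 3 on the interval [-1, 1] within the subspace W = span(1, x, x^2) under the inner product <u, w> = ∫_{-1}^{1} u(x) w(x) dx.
g(x) = 3 - x/5

The best approximation g ∈ W is the orthogonal projection of f onto W. Writing g = a_0 + a_1 x + a_2 x^2, the coefficients solve the normal equations G · a = b where
  G_{ij} = <φ_i, φ_j> and b_i = <f, φ_i>, with φ_0 = 1, φ_1 = x, φ_2 = x^2.
G =
  [2, 0, 2/3]
  [0, 2/3, 0]
  [2/3, 0, 2/5],
b = (6, -2/15, 2).
Solving gives a_0 = 3, a_1 = -1/5, a_2 = 0, so
  g(x) = 3 - x/5.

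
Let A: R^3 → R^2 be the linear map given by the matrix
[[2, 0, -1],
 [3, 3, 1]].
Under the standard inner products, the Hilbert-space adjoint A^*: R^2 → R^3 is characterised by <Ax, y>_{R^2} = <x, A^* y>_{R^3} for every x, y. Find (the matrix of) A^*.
A^* = A^T =
[[2, 3],
 [0, 3],
 [-1, 1]]

For real matrices with standard dot products, the defining identity <Ax, y> = <x, A^* y> gives (Ax)^T y = x^T (A^*) y, i.e. x^T A^T y = x^T (A^*) y. Since this holds for all x, y, we must have A^* = A^T. Therefore
A^* =
[[2, 3],
 [0, 3],
 [-1, 1]].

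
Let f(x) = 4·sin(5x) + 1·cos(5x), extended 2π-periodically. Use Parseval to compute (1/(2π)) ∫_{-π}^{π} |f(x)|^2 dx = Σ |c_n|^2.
Σ |c_n|^2 = 17/2

Expand |f|^2 and use orthogonality of {sin(nx), cos(mx)} on [-π, π]:
  ∫_{-π}^{π} sin(nx)^2 dx = π, ∫ cos(mx)^2 dx = π, and cross terms integrate to 0.
So ∫_{-π}^{π} f(x)^2 dx = 4^2 · π + 1^2 · π = (16 + 1)π.
Divide by 2π: (16 + 1)/2 = 17/2.
By Parseval, this equals Σ |c_n|^2.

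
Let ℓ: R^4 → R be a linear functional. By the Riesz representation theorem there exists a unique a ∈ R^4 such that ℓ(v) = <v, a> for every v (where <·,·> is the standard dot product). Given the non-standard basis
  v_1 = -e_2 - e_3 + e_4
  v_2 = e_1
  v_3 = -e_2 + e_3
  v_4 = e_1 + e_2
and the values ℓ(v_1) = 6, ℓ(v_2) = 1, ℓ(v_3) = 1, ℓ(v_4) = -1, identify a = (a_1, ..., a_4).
a = (1, -2, -1, 3)

Write a = (a_1, ..., a_4) in the standard basis. For each basis vector v_i, ℓ(v_i) = <v_i, a> is a linear equation in the a_j's. Collect the n equations into a matrix system V a = ℓ, where row i of V is v_i (expressed in the standard basis). Since V is invertible (lower-triangular with 1s on the diagonal, up to permutation), solve by back-substitution:
  V =
[[0, -1, -1, 1],
 [1, 0, 0, 0],
 [0, -1, 1, 0],
 [1, 1, 0, 0]]
  V a = (6, 1, 1, -1)
Solving gives a = (1, -2, -1, 3).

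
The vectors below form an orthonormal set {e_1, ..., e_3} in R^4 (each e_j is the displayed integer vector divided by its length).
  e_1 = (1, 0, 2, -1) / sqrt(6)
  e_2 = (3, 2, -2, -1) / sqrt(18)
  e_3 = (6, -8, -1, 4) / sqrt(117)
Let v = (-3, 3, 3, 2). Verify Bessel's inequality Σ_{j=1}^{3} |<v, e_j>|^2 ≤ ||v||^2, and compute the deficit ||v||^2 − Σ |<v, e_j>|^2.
Σ |<v, e_j>|^2 = 725/39; ||v||^2 = 31; deficit = 484/39

Write each e_j = u_j / sqrt(<u_j, u_j>) where u_j is the displayed integer vector. Then <v, e_j> = <v, u_j> / sqrt(<u_j, u_j>), so |<v, e_j>|^2 = <v, u_j>^2 / <u_j, u_j>.
Coefficients: <v, e_1> = 1/sqrt(6), <v, e_2> = -11/sqrt(18), <v, e_3> = -37/sqrt(117).
Square and sum: Σ |<v, e_j>|^2 = 725/39.
Compute ||v||^2 = v·v = 31.
Deficit = 31 − 725/39 = 484/39 ≥ 0, confirming Bessel's inequality. (The deficit equals ||v − Σ <v,e_j> e_j||^2, the squared distance from v to span{e_j}.)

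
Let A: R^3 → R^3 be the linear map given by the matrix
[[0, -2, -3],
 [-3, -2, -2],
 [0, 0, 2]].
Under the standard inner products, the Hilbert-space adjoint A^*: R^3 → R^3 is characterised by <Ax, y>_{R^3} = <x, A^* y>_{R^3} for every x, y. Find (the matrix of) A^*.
A^* = A^T =
[[0, -3, 0],
 [-2, -2, 0],
 [-3, -2, 2]]

For real matrices with standard dot products, the defining identity <Ax, y> = <x, A^* y> gives (Ax)^T y = x^T (A^*) y, i.e. x^T A^T y = x^T (A^*) y. Since this holds for all x, y, we must have A^* = A^T. Therefore
A^* =
[[0, -3, 0],
 [-2, -2, 0],
 [-3, -2, 2]].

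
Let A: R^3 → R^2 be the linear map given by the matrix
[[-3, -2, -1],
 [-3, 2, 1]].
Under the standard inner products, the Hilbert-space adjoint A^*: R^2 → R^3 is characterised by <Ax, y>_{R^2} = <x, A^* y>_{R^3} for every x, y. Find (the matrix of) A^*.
A^* = A^T =
[[-3, -3],
 [-2, 2],
 [-1, 1]]

For real matrices with standard dot products, the defining identity <Ax, y> = <x, A^* y> gives (Ax)^T y = x^T (A^*) y, i.e. x^T A^T y = x^T (A^*) y. Since this holds for all x, y, we must have A^* = A^T. Therefore
A^* =
[[-3, -3],
 [-2, 2],
 [-1, 1]].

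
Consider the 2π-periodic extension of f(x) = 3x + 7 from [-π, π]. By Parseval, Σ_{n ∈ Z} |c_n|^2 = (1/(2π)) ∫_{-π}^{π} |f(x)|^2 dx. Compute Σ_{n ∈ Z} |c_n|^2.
Σ |c_n|^2 = 3π^2 + 49

Expand and integrate term by term over [-π, π]:
  ∫ (3x)^2 dx = 9·(2π^3/3); ∫ 2·3·(7)·x dx = 0 (odd integrand); ∫ 7^2 dx = 49·2π.
So (1/(2π)) ∫_{-π}^{π} (3x + 7)^2 dx = 9π^2/3 + 49 = 3π^2 + 49.
Parseval ⇒ Σ |c_n|^2 = 3π^2 + 49.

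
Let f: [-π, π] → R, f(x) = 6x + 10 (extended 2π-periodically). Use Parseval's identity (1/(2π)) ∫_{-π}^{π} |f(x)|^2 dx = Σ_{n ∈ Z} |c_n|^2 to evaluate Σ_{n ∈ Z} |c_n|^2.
Σ |c_n|^2 = 12π^2 + 100

Expand and integrate term by term over [-π, π]:
  ∫ (6x)^2 dx = 36·(2π^3/3); ∫ 2·6·(10)·x dx = 0 (odd integrand); ∫ 10^2 dx = 100·2π.
So (1/(2π)) ∫_{-π}^{π} (6x + 10)^2 dx = 36π^2/3 + 100 = 12π^2 + 100.
Parseval ⇒ Σ |c_n|^2 = 12π^2 + 100.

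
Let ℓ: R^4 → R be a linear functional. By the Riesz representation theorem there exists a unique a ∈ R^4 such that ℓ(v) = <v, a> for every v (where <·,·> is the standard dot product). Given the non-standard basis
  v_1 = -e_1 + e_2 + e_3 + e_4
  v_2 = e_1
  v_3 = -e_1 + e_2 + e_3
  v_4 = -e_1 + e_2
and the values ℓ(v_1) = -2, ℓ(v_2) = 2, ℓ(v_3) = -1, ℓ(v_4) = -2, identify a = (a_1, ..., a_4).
a = (2, 0, 1, -1)

Write a = (a_1, ..., a_4) in the standard basis. For each basis vector v_i, ℓ(v_i) = <v_i, a> is a linear equation in the a_j's. Collect the n equations into a matrix system V a = ℓ, where row i of V is v_i (expressed in the standard basis). Since V is invertible (lower-triangular with 1s on the diagonal, up to permutation), solve by back-substitution:
  V =
[[-1, 1, 1, 1],
 [1, 0, 0, 0],
 [-1, 1, 1, 0],
 [-1, 1, 0, 0]]
  V a = (-2, 2, -1, -2)
Solving gives a = (2, 0, 1, -1).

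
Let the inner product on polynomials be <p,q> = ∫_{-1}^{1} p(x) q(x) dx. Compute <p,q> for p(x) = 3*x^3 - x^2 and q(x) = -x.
<p,q> = -6/5

Expand the product: p(x)·q(x) = -3*x^4 + x^3.
∫_{-1}^{1} of each monomial x^k gives [2/(k+1) if k even, 0 if k odd]. Integrating term-by-term (or equivalently evaluating the antiderivative F(x) = -3*x^5/5 + x^4/4 at the endpoints):
  F(1) − F(−1) = -7/20 − (17/20) = -6/5.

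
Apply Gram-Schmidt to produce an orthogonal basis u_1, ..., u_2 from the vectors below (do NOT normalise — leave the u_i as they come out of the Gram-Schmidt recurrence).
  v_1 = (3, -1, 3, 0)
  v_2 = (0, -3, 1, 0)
Orthogonal basis:
  u_1 = (3, -1, 3, 0)
  u_2 = (-18/19, -51/19, 1/19, 0)

Apply the Gram-Schmidt recurrence
  u_1 = v_1
  u_i = v_i − Σ_{j<i} ((v_i · u_j) / (u_j · u_j)) · u_j.

Step by step this gives:
  u_1 = (3, -1, 3, 0)
  u_2 = (-18/19, -51/19, 1/19, 0)

Orthogonality check:
  u_2 · u_1 = 0 (should be 0)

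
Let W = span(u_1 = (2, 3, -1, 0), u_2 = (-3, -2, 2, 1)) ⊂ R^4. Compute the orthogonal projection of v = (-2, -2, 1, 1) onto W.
proj_W(v) = (-29/14, -13/7, 9/7, 1/2)

Set up U = [u_1 | ... | u_2] ∈ R^(4×2). The projector onto W = col(U) is P = U (U^T U)^(-1) U^T.
Compute U^T U =
  [14, -14]
  [-14, 18],
and U^T v = (-11, 13).
Solve U^T U · c = U^T v for the coefficients: c = (-2/7, 1/2). The projection is proj_W(v) = U c.
Check: (v - proj_W(v)) · u_1 = 0  (should be 0).
Check: (v - proj_W(v)) · u_2 = 0  (should be 0).
Result: proj_W(v) = (-29/14, -13/7, 9/7, 1/2).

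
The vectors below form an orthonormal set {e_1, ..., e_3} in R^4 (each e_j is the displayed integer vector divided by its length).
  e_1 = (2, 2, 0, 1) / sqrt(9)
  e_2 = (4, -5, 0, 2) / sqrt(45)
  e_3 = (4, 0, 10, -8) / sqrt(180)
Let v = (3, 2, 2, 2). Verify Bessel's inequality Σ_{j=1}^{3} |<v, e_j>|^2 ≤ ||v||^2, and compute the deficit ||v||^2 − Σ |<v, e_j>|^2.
Σ |<v, e_j>|^2 = 164/9; ||v||^2 = 21; deficit = 25/9

Write each e_j = u_j / sqrt(<u_j, u_j>) where u_j is the displayed integer vector. Then <v, e_j> = <v, u_j> / sqrt(<u_j, u_j>), so |<v, e_j>|^2 = <v, u_j>^2 / <u_j, u_j>.
Coefficients: <v, e_1> = 12/sqrt(9), <v, e_2> = 6/sqrt(45), <v, e_3> = 16/sqrt(180).
Square and sum: Σ |<v, e_j>|^2 = 164/9.
Compute ||v||^2 = v·v = 21.
Deficit = 21 − 164/9 = 25/9 ≥ 0, confirming Bessel's inequality. (The deficit equals ||v − Σ <v,e_j> e_j||^2, the squared distance from v to span{e_j}.)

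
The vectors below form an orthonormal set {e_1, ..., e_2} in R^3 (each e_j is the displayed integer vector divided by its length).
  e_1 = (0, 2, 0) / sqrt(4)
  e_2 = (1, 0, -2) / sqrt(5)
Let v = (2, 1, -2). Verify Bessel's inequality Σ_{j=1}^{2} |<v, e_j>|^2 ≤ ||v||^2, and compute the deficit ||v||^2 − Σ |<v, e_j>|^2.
Σ |<v, e_j>|^2 = 41/5; ||v||^2 = 9; deficit = 4/5

Write each e_j = u_j / sqrt(<u_j, u_j>) where u_j is the displayed integer vector. Then <v, e_j> = <v, u_j> / sqrt(<u_j, u_j>), so |<v, e_j>|^2 = <v, u_j>^2 / <u_j, u_j>.
Coefficients: <v, e_1> = 2/sqrt(4), <v, e_2> = 6/sqrt(5).
Square and sum: Σ |<v, e_j>|^2 = 41/5.
Compute ||v||^2 = v·v = 9.
Deficit = 9 − 41/5 = 4/5 ≥ 0, confirming Bessel's inequality. (The deficit equals ||v − Σ <v,e_j> e_j||^2, the squared distance from v to span{e_j}.)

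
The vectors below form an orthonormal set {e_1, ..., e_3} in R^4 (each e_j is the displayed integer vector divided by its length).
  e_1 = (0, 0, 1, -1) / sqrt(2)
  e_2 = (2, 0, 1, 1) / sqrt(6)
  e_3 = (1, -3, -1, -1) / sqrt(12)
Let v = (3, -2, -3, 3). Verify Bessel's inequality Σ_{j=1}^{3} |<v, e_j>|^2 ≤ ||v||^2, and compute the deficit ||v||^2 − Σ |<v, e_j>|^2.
Σ |<v, e_j>|^2 = 123/4; ||v||^2 = 31; deficit = 1/4

Write each e_j = u_j / sqrt(<u_j, u_j>) where u_j is the displayed integer vector. Then <v, e_j> = <v, u_j> / sqrt(<u_j, u_j>), so |<v, e_j>|^2 = <v, u_j>^2 / <u_j, u_j>.
Coefficients: <v, e_1> = -6/sqrt(2), <v, e_2> = 6/sqrt(6), <v, e_3> = 9/sqrt(12).
Square and sum: Σ |<v, e_j>|^2 = 123/4.
Compute ||v||^2 = v·v = 31.
Deficit = 31 − 123/4 = 1/4 ≥ 0, confirming Bessel's inequality. (The deficit equals ||v − Σ <v,e_j> e_j||^2, the squared distance from v to span{e_j}.)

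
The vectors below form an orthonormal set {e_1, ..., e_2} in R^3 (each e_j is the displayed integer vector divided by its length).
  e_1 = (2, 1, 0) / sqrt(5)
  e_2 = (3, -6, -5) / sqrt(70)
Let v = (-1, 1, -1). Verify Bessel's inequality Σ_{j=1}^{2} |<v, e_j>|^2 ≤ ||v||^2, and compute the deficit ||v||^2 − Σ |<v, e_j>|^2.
Σ |<v, e_j>|^2 = 3/7; ||v||^2 = 3; deficit = 18/7

Write each e_j = u_j / sqrt(<u_j, u_j>) where u_j is the displayed integer vector. Then <v, e_j> = <v, u_j> / sqrt(<u_j, u_j>), so |<v, e_j>|^2 = <v, u_j>^2 / <u_j, u_j>.
Coefficients: <v, e_1> = -1/sqrt(5), <v, e_2> = -4/sqrt(70).
Square and sum: Σ |<v, e_j>|^2 = 3/7.
Compute ||v||^2 = v·v = 3.
Deficit = 3 − 3/7 = 18/7 ≥ 0, confirming Bessel's inequality. (The deficit equals ||v − Σ <v,e_j> e_j||^2, the squared distance from v to span{e_j}.)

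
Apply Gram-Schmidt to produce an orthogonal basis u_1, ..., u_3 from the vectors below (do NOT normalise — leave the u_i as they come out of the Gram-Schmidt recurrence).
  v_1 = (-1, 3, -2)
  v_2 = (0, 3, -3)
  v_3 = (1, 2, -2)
Orthogonal basis:
  u_1 = (-1, 3, -2)
  u_2 = (15/14, -3/14, -6/7)
  u_3 = (1/3, 1/3, 1/3)

Apply the Gram-Schmidt recurrence
  u_1 = v_1
  u_i = v_i − Σ_{j<i} ((v_i · u_j) / (u_j · u_j)) · u_j.

Step by step this gives:
  u_1 = (-1, 3, -2)
  u_2 = (15/14, -3/14, -6/7)
  u_3 = (1/3, 1/3, 1/3)

Orthogonality check:
  u_2 · u_1 = 0 (should be 0)
  u_3 · u_1 = 0 (should be 0)
  u_3 · u_2 = 0 (should be 0)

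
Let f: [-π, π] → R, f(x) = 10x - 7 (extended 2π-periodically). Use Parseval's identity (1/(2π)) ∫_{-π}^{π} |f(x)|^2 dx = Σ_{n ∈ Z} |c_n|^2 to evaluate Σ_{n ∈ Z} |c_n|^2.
Σ |c_n|^2 = 100π^2/3 + 49

Expand and integrate term by term over [-π, π]:
  ∫ (10x)^2 dx = 100·(2π^3/3); ∫ 2·10·(-7)·x dx = 0 (odd integrand); ∫ (-7)^2 dx = 49·2π.
So (1/(2π)) ∫_{-π}^{π} (10x - 7)^2 dx = 100π^2/3 + 49 = 100π^2/3 + 49.
Parseval ⇒ Σ |c_n|^2 = 100π^2/3 + 49.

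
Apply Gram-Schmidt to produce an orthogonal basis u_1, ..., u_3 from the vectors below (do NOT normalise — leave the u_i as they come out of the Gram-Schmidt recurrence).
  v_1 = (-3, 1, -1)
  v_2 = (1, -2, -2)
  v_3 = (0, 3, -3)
Orthogonal basis:
  u_1 = (-3, 1, -1)
  u_2 = (2/11, -19/11, -25/11)
  u_3 = (8/5, 14/5, -2)

Apply the Gram-Schmidt recurrence
  u_1 = v_1
  u_i = v_i − Σ_{j<i} ((v_i · u_j) / (u_j · u_j)) · u_j.

Step by step this gives:
  u_1 = (-3, 1, -1)
  u_2 = (2/11, -19/11, -25/11)
  u_3 = (8/5, 14/5, -2)

Orthogonality check:
  u_2 · u_1 = 0 (should be 0)
  u_3 · u_1 = 0 (should be 0)
  u_3 · u_2 = 0 (should be 0)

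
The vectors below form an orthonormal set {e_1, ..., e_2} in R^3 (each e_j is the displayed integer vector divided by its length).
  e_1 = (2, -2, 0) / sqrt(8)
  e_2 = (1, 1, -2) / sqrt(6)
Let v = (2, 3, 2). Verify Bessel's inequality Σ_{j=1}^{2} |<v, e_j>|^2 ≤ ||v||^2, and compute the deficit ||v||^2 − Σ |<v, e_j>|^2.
Σ |<v, e_j>|^2 = 2/3; ||v||^2 = 17; deficit = 49/3

Write each e_j = u_j / sqrt(<u_j, u_j>) where u_j is the displayed integer vector. Then <v, e_j> = <v, u_j> / sqrt(<u_j, u_j>), so |<v, e_j>|^2 = <v, u_j>^2 / <u_j, u_j>.
Coefficients: <v, e_1> = -2/sqrt(8), <v, e_2> = 1/sqrt(6).
Square and sum: Σ |<v, e_j>|^2 = 2/3.
Compute ||v||^2 = v·v = 17.
Deficit = 17 − 2/3 = 49/3 ≥ 0, confirming Bessel's inequality. (The deficit equals ||v − Σ <v,e_j> e_j||^2, the squared distance from v to span{e_j}.)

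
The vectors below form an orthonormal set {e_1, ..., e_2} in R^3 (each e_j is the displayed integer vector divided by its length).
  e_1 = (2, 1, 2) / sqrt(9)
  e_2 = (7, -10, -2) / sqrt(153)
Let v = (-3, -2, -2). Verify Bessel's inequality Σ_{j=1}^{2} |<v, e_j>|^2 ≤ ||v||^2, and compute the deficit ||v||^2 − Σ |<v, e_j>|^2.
Σ |<v, e_j>|^2 = 273/17; ||v||^2 = 17; deficit = 16/17

Write each e_j = u_j / sqrt(<u_j, u_j>) where u_j is the displayed integer vector. Then <v, e_j> = <v, u_j> / sqrt(<u_j, u_j>), so |<v, e_j>|^2 = <v, u_j>^2 / <u_j, u_j>.
Coefficients: <v, e_1> = -12/sqrt(9), <v, e_2> = 3/sqrt(153).
Square and sum: Σ |<v, e_j>|^2 = 273/17.
Compute ||v||^2 = v·v = 17.
Deficit = 17 − 273/17 = 16/17 ≥ 0, confirming Bessel's inequality. (The deficit equals ||v − Σ <v,e_j> e_j||^2, the squared distance from v to span{e_j}.)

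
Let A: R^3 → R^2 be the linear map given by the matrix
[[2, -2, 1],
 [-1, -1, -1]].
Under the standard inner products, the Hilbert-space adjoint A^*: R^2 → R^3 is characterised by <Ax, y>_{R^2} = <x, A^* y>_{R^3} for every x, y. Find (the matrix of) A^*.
A^* = A^T =
[[2, -1],
 [-2, -1],
 [1, -1]]

For real matrices with standard dot products, the defining identity <Ax, y> = <x, A^* y> gives (Ax)^T y = x^T (A^*) y, i.e. x^T A^T y = x^T (A^*) y. Since this holds for all x, y, we must have A^* = A^T. Therefore
A^* =
[[2, -1],
 [-2, -1],
 [1, -1]].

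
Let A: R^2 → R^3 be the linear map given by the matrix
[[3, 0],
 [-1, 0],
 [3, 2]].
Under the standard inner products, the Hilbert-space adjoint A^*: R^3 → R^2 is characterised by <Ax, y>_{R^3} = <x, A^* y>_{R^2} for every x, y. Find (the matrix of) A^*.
A^* = A^T =
[[3, -1, 3],
 [0, 0, 2]]

For real matrices with standard dot products, the defining identity <Ax, y> = <x, A^* y> gives (Ax)^T y = x^T (A^*) y, i.e. x^T A^T y = x^T (A^*) y. Since this holds for all x, y, we must have A^* = A^T. Therefore
A^* =
[[3, -1, 3],
 [0, 0, 2]].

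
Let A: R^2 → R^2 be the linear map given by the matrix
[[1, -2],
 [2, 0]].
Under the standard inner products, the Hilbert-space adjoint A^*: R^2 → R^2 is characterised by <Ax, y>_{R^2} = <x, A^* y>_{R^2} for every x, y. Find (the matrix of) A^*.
A^* = A^T =
[[1, 2],
 [-2, 0]]

For real matrices with standard dot products, the defining identity <Ax, y> = <x, A^* y> gives (Ax)^T y = x^T (A^*) y, i.e. x^T A^T y = x^T (A^*) y. Since this holds for all x, y, we must have A^* = A^T. Therefore
A^* =
[[1, 2],
 [-2, 0]].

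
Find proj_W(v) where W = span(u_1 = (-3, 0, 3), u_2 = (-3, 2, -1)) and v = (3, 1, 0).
proj_W(v) = (13/6, -2/3, -5/6)

Set up U = [u_1 | ... | u_2] ∈ R^(3×2). The projector onto W = col(U) is P = U (U^T U)^(-1) U^T.
Compute U^T U =
  [18, 6]
  [6, 14],
and U^T v = (-9, -7).
Solve U^T U · c = U^T v for the coefficients: c = (-7/18, -1/3). The projection is proj_W(v) = U c.
Check: (v - proj_W(v)) · u_1 = 0  (should be 0).
Check: (v - proj_W(v)) · u_2 = 0  (should be 0).
Result: proj_W(v) = (13/6, -2/3, -5/6).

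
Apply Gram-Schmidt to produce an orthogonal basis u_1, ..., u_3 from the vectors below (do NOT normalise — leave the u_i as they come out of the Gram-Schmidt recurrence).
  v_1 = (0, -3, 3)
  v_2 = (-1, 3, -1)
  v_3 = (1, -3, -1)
Orthogonal basis:
  u_1 = (0, -3, 3)
  u_2 = (-1, 1, 1)
  u_3 = (-2/3, -1/3, -1/3)

Apply the Gram-Schmidt recurrence
  u_1 = v_1
  u_i = v_i − Σ_{j<i} ((v_i · u_j) / (u_j · u_j)) · u_j.

Step by step this gives:
  u_1 = (0, -3, 3)
  u_2 = (-1, 1, 1)
  u_3 = (-2/3, -1/3, -1/3)

Orthogonality check:
  u_2 · u_1 = 0 (should be 0)
  u_3 · u_1 = 0 (should be 0)
  u_3 · u_2 = 0 (should be 0)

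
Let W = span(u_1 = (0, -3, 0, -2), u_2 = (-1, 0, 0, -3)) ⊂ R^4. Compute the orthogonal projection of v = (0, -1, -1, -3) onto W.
proj_W(v) = (-63/94, -54/47, 0, -261/94)

Set up U = [u_1 | ... | u_2] ∈ R^(4×2). The projector onto W = col(U) is P = U (U^T U)^(-1) U^T.
Compute U^T U =
  [13, 6]
  [6, 10],
and U^T v = (9, 9).
Solve U^T U · c = U^T v for the coefficients: c = (18/47, 63/94). The projection is proj_W(v) = U c.
Check: (v - proj_W(v)) · u_1 = 0  (should be 0).
Check: (v - proj_W(v)) · u_2 = 0  (should be 0).
Result: proj_W(v) = (-63/94, -54/47, 0, -261/94).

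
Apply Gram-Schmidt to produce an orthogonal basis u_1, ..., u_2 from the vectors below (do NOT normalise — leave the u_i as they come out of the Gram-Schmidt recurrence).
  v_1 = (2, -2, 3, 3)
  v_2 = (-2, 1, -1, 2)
Orthogonal basis:
  u_1 = (2, -2, 3, 3)
  u_2 = (-23/13, 10/13, -17/26, 61/26)

Apply the Gram-Schmidt recurrence
  u_1 = v_1
  u_i = v_i − Σ_{j<i} ((v_i · u_j) / (u_j · u_j)) · u_j.

Step by step this gives:
  u_1 = (2, -2, 3, 3)
  u_2 = (-23/13, 10/13, -17/26, 61/26)

Orthogonality check:
  u_2 · u_1 = 0 (should be 0)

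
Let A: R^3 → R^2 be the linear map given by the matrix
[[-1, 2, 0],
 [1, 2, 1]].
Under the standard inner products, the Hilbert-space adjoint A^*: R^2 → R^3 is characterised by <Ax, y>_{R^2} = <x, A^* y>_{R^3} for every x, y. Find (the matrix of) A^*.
A^* = A^T =
[[-1, 1],
 [2, 2],
 [0, 1]]

For real matrices with standard dot products, the defining identity <Ax, y> = <x, A^* y> gives (Ax)^T y = x^T (A^*) y, i.e. x^T A^T y = x^T (A^*) y. Since this holds for all x, y, we must have A^* = A^T. Therefore
A^* =
[[-1, 1],
 [2, 2],
 [0, 1]].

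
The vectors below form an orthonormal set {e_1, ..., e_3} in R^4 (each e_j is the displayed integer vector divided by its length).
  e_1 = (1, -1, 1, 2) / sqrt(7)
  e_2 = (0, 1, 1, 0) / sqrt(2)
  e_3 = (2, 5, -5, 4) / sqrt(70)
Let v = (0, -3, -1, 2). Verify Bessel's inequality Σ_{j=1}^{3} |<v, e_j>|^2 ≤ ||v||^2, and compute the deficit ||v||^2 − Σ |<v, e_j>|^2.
Σ |<v, e_j>|^2 = 66/5; ||v||^2 = 14; deficit = 4/5

Write each e_j = u_j / sqrt(<u_j, u_j>) where u_j is the displayed integer vector. Then <v, e_j> = <v, u_j> / sqrt(<u_j, u_j>), so |<v, e_j>|^2 = <v, u_j>^2 / <u_j, u_j>.
Coefficients: <v, e_1> = 6/sqrt(7), <v, e_2> = -4/sqrt(2), <v, e_3> = -2/sqrt(70).
Square and sum: Σ |<v, e_j>|^2 = 66/5.
Compute ||v||^2 = v·v = 14.
Deficit = 14 − 66/5 = 4/5 ≥ 0, confirming Bessel's inequality. (The deficit equals ||v − Σ <v,e_j> e_j||^2, the squared distance from v to span{e_j}.)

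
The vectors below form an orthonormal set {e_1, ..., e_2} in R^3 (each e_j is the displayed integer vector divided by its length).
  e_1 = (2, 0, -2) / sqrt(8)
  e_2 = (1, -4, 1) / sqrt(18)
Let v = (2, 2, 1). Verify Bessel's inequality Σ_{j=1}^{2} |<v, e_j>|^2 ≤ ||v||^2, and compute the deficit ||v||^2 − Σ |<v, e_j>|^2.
Σ |<v, e_j>|^2 = 17/9; ||v||^2 = 9; deficit = 64/9

Write each e_j = u_j / sqrt(<u_j, u_j>) where u_j is the displayed integer vector. Then <v, e_j> = <v, u_j> / sqrt(<u_j, u_j>), so |<v, e_j>|^2 = <v, u_j>^2 / <u_j, u_j>.
Coefficients: <v, e_1> = 2/sqrt(8), <v, e_2> = -5/sqrt(18).
Square and sum: Σ |<v, e_j>|^2 = 17/9.
Compute ||v||^2 = v·v = 9.
Deficit = 9 − 17/9 = 64/9 ≥ 0, confirming Bessel's inequality. (The deficit equals ||v − Σ <v,e_j> e_j||^2, the squared distance from v to span{e_j}.)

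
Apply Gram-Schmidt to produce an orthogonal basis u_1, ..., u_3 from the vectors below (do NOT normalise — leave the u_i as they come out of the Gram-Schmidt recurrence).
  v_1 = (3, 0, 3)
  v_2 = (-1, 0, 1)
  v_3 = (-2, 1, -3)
Orthogonal basis:
  u_1 = (3, 0, 3)
  u_2 = (-1, 0, 1)
  u_3 = (0, 1, 0)

Apply the Gram-Schmidt recurrence
  u_1 = v_1
  u_i = v_i − Σ_{j<i} ((v_i · u_j) / (u_j · u_j)) · u_j.

Step by step this gives:
  u_1 = (3, 0, 3)
  u_2 = (-1, 0, 1)
  u_3 = (0, 1, 0)

Orthogonality check:
  u_2 · u_1 = 0 (should be 0)
  u_3 · u_1 = 0 (should be 0)
  u_3 · u_2 = 0 (should be 0)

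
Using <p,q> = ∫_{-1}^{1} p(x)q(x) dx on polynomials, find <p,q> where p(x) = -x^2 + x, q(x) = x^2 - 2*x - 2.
<p,q> = -2/5

Expand the product: p(x)·q(x) = -x^4 + 3*x^3 - 2*x.
∫_{-1}^{1} of each monomial x^k gives [2/(k+1) if k even, 0 if k odd]. Integrating term-by-term (or equivalently evaluating the antiderivative F(x) = -x^5/5 + 3*x^4/4 - x^2 at the endpoints):
  F(1) − F(−1) = -9/20 − (-1/20) = -2/5.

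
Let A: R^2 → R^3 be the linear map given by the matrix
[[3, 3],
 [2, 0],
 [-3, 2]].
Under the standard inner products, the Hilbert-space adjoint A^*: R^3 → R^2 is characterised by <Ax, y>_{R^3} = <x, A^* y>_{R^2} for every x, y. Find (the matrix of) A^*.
A^* = A^T =
[[3, 2, -3],
 [3, 0, 2]]

For real matrices with standard dot products, the defining identity <Ax, y> = <x, A^* y> gives (Ax)^T y = x^T (A^*) y, i.e. x^T A^T y = x^T (A^*) y. Since this holds for all x, y, we must have A^* = A^T. Therefore
A^* =
[[3, 2, -3],
 [3, 0, 2]].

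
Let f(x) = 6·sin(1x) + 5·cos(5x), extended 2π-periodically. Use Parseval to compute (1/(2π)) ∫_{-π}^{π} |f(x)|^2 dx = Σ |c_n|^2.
Σ |c_n|^2 = 61/2

Expand |f|^2 and use orthogonality of {sin(nx), cos(mx)} on [-π, π]:
  ∫_{-π}^{π} sin(nx)^2 dx = π, ∫ cos(mx)^2 dx = π, and cross terms integrate to 0.
So ∫_{-π}^{π} f(x)^2 dx = 6^2 · π + 5^2 · π = (36 + 25)π.
Divide by 2π: (36 + 25)/2 = 61/2.
By Parseval, this equals Σ |c_n|^2.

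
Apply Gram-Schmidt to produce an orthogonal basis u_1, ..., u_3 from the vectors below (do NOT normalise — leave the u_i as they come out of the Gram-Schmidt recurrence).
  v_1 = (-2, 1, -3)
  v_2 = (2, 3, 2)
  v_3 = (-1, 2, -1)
Orthogonal basis:
  u_1 = (-2, 1, -3)
  u_2 = (1, 7/2, 1/2)
  u_3 = (-11/27, 2/27, 8/27)

Apply the Gram-Schmidt recurrence
  u_1 = v_1
  u_i = v_i − Σ_{j<i} ((v_i · u_j) / (u_j · u_j)) · u_j.

Step by step this gives:
  u_1 = (-2, 1, -3)
  u_2 = (1, 7/2, 1/2)
  u_3 = (-11/27, 2/27, 8/27)

Orthogonality check:
  u_2 · u_1 = 0 (should be 0)
  u_3 · u_1 = 0 (should be 0)
  u_3 · u_2 = 0 (should be 0)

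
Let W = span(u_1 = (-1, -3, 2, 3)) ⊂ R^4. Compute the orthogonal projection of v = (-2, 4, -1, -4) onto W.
proj_W(v) = (24/23, 72/23, -48/23, -72/23)

Set up U = [u_1 | ... | u_1] ∈ R^(4×1). The projector onto W = col(U) is P = U (U^T U)^(-1) U^T.
Compute U^T U =
  [23],
and U^T v = (-24).
Solve U^T U · c = U^T v for the coefficients: c = (-24/23). The projection is proj_W(v) = U c.
Check: (v - proj_W(v)) · u_1 = 0  (should be 0).
Result: proj_W(v) = (24/23, 72/23, -48/23, -72/23).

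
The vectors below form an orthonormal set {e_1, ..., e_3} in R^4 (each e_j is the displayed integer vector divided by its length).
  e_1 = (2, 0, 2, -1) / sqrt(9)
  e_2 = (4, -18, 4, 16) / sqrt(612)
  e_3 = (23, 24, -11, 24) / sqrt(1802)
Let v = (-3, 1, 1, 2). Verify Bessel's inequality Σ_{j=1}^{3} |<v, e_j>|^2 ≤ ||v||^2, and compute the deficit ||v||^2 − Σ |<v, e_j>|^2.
Σ |<v, e_j>|^2 = 217/53; ||v||^2 = 15; deficit = 578/53

Write each e_j = u_j / sqrt(<u_j, u_j>) where u_j is the displayed integer vector. Then <v, e_j> = <v, u_j> / sqrt(<u_j, u_j>), so |<v, e_j>|^2 = <v, u_j>^2 / <u_j, u_j>.
Coefficients: <v, e_1> = -6/sqrt(9), <v, e_2> = 6/sqrt(612), <v, e_3> = -8/sqrt(1802).
Square and sum: Σ |<v, e_j>|^2 = 217/53.
Compute ||v||^2 = v·v = 15.
Deficit = 15 − 217/53 = 578/53 ≥ 0, confirming Bessel's inequality. (The deficit equals ||v − Σ <v,e_j> e_j||^2, the squared distance from v to span{e_j}.)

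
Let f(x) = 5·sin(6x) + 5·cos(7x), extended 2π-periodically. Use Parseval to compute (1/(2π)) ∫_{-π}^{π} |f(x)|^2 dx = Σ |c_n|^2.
Σ |c_n|^2 = 25

Expand |f|^2 and use orthogonality of {sin(nx), cos(mx)} on [-π, π]:
  ∫_{-π}^{π} sin(nx)^2 dx = π, ∫ cos(mx)^2 dx = π, and cross terms integrate to 0.
So ∫_{-π}^{π} f(x)^2 dx = 5^2 · π + 5^2 · π = (25 + 25)π.
Divide by 2π: (25 + 25)/2 = 25.
By Parseval, this equals Σ |c_n|^2.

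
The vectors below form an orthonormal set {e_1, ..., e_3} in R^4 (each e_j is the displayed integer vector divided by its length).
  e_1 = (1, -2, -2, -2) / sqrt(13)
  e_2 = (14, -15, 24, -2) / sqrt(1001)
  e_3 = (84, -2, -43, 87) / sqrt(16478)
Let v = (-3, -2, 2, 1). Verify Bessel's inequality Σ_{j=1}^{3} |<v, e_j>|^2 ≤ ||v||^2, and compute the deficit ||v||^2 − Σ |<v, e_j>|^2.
Σ |<v, e_j>|^2 = 1451/214; ||v||^2 = 18; deficit = 2401/214

Write each e_j = u_j / sqrt(<u_j, u_j>) where u_j is the displayed integer vector. Then <v, e_j> = <v, u_j> / sqrt(<u_j, u_j>), so |<v, e_j>|^2 = <v, u_j>^2 / <u_j, u_j>.
Coefficients: <v, e_1> = -5/sqrt(13), <v, e_2> = 34/sqrt(1001), <v, e_3> = -247/sqrt(16478).
Square and sum: Σ |<v, e_j>|^2 = 1451/214.
Compute ||v||^2 = v·v = 18.
Deficit = 18 − 1451/214 = 2401/214 ≥ 0, confirming Bessel's inequality. (The deficit equals ||v − Σ <v,e_j> e_j||^2, the squared distance from v to span{e_j}.)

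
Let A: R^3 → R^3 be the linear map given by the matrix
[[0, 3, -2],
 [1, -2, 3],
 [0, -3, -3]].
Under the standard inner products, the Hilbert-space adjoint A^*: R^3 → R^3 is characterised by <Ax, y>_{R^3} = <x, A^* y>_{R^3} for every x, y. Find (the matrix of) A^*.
A^* = A^T =
[[0, 1, 0],
 [3, -2, -3],
 [-2, 3, -3]]

For real matrices with standard dot products, the defining identity <Ax, y> = <x, A^* y> gives (Ax)^T y = x^T (A^*) y, i.e. x^T A^T y = x^T (A^*) y. Since this holds for all x, y, we must have A^* = A^T. Therefore
A^* =
[[0, 1, 0],
 [3, -2, -3],
 [-2, 3, -3]].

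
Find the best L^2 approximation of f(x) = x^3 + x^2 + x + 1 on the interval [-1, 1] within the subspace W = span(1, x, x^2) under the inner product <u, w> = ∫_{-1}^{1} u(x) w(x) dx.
g(x) = x^2 + 8*x/5 + 1

The best approximation g ∈ W is the orthogonal projection of f onto W. Writing g = a_0 + a_1 x + a_2 x^2, the coefficients solve the normal equations G · a = b where
  G_{ij} = <φ_i, φ_j> and b_i = <f, φ_i>, with φ_0 = 1, φ_1 = x, φ_2 = x^2.
G =
  [2, 0, 2/3]
  [0, 2/3, 0]
  [2/3, 0, 2/5],
b = (8/3, 16/15, 16/15).
Solving gives a_0 = 1, a_1 = 8/5, a_2 = 1, so
  g(x) = x^2 + 8*x/5 + 1.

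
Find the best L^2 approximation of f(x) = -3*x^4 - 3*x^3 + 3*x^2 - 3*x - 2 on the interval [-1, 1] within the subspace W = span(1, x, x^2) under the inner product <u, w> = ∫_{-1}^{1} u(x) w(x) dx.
g(x) = 3*x^2/7 - 24*x/5 - 61/35

The best approximation g ∈ W is the orthogonal projection of f onto W. Writing g = a_0 + a_1 x + a_2 x^2, the coefficients solve the normal equations G · a = b where
  G_{ij} = <φ_i, φ_j> and b_i = <f, φ_i>, with φ_0 = 1, φ_1 = x, φ_2 = x^2.
G =
  [2, 0, 2/3]
  [0, 2/3, 0]
  [2/3, 0, 2/5],
b = (-16/5, -16/5, -104/105).
Solving gives a_0 = -61/35, a_1 = -24/5, a_2 = 3/7, so
  g(x) = 3*x^2/7 - 24*x/5 - 61/35.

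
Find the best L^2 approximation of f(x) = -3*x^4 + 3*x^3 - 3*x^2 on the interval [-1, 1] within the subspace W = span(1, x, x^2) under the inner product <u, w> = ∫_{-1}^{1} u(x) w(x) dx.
g(x) = -39*x^2/7 + 9*x/5 + 9/35

The best approximation g ∈ W is the orthogonal projection of f onto W. Writing g = a_0 + a_1 x + a_2 x^2, the coefficients solve the normal equations G · a = b where
  G_{ij} = <φ_i, φ_j> and b_i = <f, φ_i>, with φ_0 = 1, φ_1 = x, φ_2 = x^2.
G =
  [2, 0, 2/3]
  [0, 2/3, 0]
  [2/3, 0, 2/5],
b = (-16/5, 6/5, -72/35).
Solving gives a_0 = 9/35, a_1 = 9/5, a_2 = -39/7, so
  g(x) = -39*x^2/7 + 9*x/5 + 9/35.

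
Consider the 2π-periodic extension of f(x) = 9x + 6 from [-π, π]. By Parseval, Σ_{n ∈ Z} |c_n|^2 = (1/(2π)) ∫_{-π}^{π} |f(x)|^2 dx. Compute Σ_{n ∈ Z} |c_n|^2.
Σ |c_n|^2 = 27π^2 + 36

Expand and integrate term by term over [-π, π]:
  ∫ (9x)^2 dx = 81·(2π^3/3); ∫ 2·9·(6)·x dx = 0 (odd integrand); ∫ 6^2 dx = 36·2π.
So (1/(2π)) ∫_{-π}^{π} (9x + 6)^2 dx = 81π^2/3 + 36 = 27π^2 + 36.
Parseval ⇒ Σ |c_n|^2 = 27π^2 + 36.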